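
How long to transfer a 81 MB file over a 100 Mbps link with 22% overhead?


Effective throughput = 100 * (1 - 22/100) = 78 Mbps
File size in Mb = 81 * 8 = 648 Mb
Time = 648 / 78
Time = 8.3077 seconds


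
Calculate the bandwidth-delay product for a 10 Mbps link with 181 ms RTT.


BDP = bandwidth * RTT
= 10 Mbps * 181 ms
= 10 * 1e6 * 181 / 1000 bits
= 1810000 bits
= 226250 bytes
= 220.9473 KB
BDP = 1810000 bits (226250 bytes)


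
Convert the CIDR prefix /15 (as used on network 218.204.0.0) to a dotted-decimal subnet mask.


/15 means 15 network bits, 17 host bits
Binary: 11111111111111100000000000000000
Mask: 255.254.0.0


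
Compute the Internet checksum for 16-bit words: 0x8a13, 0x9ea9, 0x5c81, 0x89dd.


Sum all words (with carry folding):
+ 0x8a13 = 0x8a13
+ 0x9ea9 = 0x28bd
+ 0x5c81 = 0x853e
+ 0x89dd = 0x0f1c
One's complement: ~0x0f1c
Checksum = 0xf0e3


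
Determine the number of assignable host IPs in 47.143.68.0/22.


Host bits = 32 - 22 = 10
Total addresses = 2^10 = 1024
Usable = total - 2 (network and broadcast)
Usable hosts: 1022


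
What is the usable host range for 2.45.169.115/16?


Network: 2.45.0.0
Broadcast: 2.45.255.255
First usable = network + 1
Last usable = broadcast - 1
Range: 2.45.0.1 to 2.45.255.254


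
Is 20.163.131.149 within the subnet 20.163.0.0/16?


Subnet network: 20.163.0.0
Test IP AND mask: 20.163.0.0
Yes, 20.163.131.149 is in 20.163.0.0/16


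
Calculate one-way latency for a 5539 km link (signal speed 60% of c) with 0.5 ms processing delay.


Speed = 0.6 * 3e5 km/s = 180000 km/s
Propagation delay = 5539 / 180000 = 0.0308 s = 30.7722 ms
Processing delay = 0.5 ms
Total one-way latency = 31.2722 ms


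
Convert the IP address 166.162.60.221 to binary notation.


166 = 10100110
162 = 10100010
60 = 00111100
221 = 11011101
Binary: 10100110.10100010.00111100.11011101


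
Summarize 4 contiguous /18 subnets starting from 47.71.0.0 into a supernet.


Original prefix: /18
Number of subnets: 4 = 2^2
New prefix = 18 - 2 = 16
Supernet: 47.71.0.0/16


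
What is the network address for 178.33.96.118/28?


IP:   10110010.00100001.01100000.01110110
Mask: 11111111.11111111.11111111.11110000
AND operation:
Net:  10110010.00100001.01100000.01110000
Network: 178.33.96.112/28


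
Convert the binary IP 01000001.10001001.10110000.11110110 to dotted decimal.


01000001 = 65
10001001 = 137
10110000 = 176
11110110 = 246
IP: 65.137.176.246


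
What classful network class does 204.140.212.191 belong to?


First octet: 204
Binary: 11001100
110xxxxx -> Class C (192-223)
Class C, default mask 255.255.255.0 (/24)


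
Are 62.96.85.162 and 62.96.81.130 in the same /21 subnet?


Mask: 255.255.248.0
62.96.85.162 AND mask = 62.96.80.0
62.96.81.130 AND mask = 62.96.80.0
Yes, same subnet (62.96.80.0)


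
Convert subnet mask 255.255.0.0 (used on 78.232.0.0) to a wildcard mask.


Subnet mask: 255.255.0.0
Wildcard = 255.255.255.255 - subnet mask
255 - 255 = 0
255 - 255 = 0
255 - 0 = 255
255 - 0 = 255
Wildcard: 0.0.255.255


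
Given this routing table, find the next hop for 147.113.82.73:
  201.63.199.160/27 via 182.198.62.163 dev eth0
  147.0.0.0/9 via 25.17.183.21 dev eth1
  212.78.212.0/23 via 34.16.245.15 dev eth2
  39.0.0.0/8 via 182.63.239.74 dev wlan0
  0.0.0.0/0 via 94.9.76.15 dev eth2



Longest prefix match for 147.113.82.73:
  /27 201.63.199.160: no
  /9 147.0.0.0: MATCH
  /23 212.78.212.0: no
  /8 39.0.0.0: no
  /0 0.0.0.0: MATCH
Selected: next-hop 25.17.183.21 via eth1 (matched /9)


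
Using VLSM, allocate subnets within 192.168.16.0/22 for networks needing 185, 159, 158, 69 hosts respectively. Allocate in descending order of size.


185 hosts -> /24 (254 usable): 192.168.16.0/24
159 hosts -> /24 (254 usable): 192.168.17.0/24
158 hosts -> /24 (254 usable): 192.168.18.0/24
69 hosts -> /25 (126 usable): 192.168.19.0/25
Allocation: 192.168.16.0/24 (185 hosts, 254 usable); 192.168.17.0/24 (159 hosts, 254 usable); 192.168.18.0/24 (158 hosts, 254 usable); 192.168.19.0/25 (69 hosts, 126 usable)


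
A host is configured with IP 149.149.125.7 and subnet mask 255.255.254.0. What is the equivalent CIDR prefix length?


Binary: 11111111.11111111.11111110.00000000
Count leading 1s
Prefix: /23


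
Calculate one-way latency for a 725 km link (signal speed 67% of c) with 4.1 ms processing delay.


Speed = 0.67 * 3e5 km/s = 201000 km/s
Propagation delay = 725 / 201000 = 0.0036 s = 3.607 ms
Processing delay = 4.1 ms
Total one-way latency = 7.707 ms


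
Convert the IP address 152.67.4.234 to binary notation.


152 = 10011000
67 = 01000011
4 = 00000100
234 = 11101010
Binary: 10011000.01000011.00000100.11101010


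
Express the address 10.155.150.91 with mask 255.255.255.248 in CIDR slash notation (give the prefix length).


Binary: 11111111.11111111.11111111.11111000
Count leading 1s
Prefix: /29


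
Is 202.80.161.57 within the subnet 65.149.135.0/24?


Subnet network: 65.149.135.0
Test IP AND mask: 202.80.161.0
No, 202.80.161.57 is not in 65.149.135.0/24


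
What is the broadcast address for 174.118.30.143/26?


Network: 174.118.30.128/26
Host bits = 6
Set all host bits to 1:
Broadcast: 174.118.30.191


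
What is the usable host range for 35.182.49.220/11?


Network: 35.160.0.0
Broadcast: 35.191.255.255
First usable = network + 1
Last usable = broadcast - 1
Range: 35.160.0.1 to 35.191.255.254


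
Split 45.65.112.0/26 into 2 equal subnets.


New prefix = 26 + 1 = 27
Each subnet has 32 addresses
  45.65.112.0/27
  45.65.112.32/27
Subnets: 45.65.112.0/27, 45.65.112.32/27


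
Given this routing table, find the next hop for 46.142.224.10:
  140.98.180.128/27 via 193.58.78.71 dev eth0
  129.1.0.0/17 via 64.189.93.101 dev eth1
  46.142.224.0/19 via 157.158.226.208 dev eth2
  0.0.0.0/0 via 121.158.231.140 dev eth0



Longest prefix match for 46.142.224.10:
  /27 140.98.180.128: no
  /17 129.1.0.0: no
  /19 46.142.224.0: MATCH
  /0 0.0.0.0: MATCH
Selected: next-hop 157.158.226.208 via eth2 (matched /19)


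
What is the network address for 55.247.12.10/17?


IP:   00110111.11110111.00001100.00001010
Mask: 11111111.11111111.10000000.00000000
AND operation:
Net:  00110111.11110111.00000000.00000000
Network: 55.247.0.0/17


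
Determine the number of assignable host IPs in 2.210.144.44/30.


Host bits = 32 - 30 = 2
Total addresses = 2^2 = 4
Usable = total - 2 (network and broadcast)
Usable hosts: 2


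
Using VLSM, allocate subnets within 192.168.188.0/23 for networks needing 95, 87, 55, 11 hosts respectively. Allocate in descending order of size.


95 hosts -> /25 (126 usable): 192.168.188.0/25
87 hosts -> /25 (126 usable): 192.168.188.128/25
55 hosts -> /26 (62 usable): 192.168.189.0/26
11 hosts -> /28 (14 usable): 192.168.189.64/28
Allocation: 192.168.188.0/25 (95 hosts, 126 usable); 192.168.188.128/25 (87 hosts, 126 usable); 192.168.189.0/26 (55 hosts, 62 usable); 192.168.189.64/28 (11 hosts, 14 usable)


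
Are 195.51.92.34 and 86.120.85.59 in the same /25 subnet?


Mask: 255.255.255.128
195.51.92.34 AND mask = 195.51.92.0
86.120.85.59 AND mask = 86.120.85.0
No, different subnets (195.51.92.0 vs 86.120.85.0)


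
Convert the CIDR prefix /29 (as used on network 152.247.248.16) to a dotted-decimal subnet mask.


/29 means 29 network bits, 3 host bits
Binary: 11111111111111111111111111111000
Mask: 255.255.255.248


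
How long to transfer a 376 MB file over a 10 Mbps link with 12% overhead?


Effective throughput = 10 * (1 - 12/100) = 8.8 Mbps
File size in Mb = 376 * 8 = 3008 Mb
Time = 3008 / 8.8
Time = 341.8182 seconds


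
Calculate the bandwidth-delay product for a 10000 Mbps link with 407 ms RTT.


BDP = bandwidth * RTT
= 10000 Mbps * 407 ms
= 10000 * 1e6 * 407 / 1000 bits
= 4070000000 bits
= 508750000 bytes
= 496826.1719 KB
BDP = 4070000000 bits (508750000 bytes)


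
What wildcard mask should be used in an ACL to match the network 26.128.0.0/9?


Subnet mask: 255.128.0.0
Wildcard = 255.255.255.255 - subnet mask
255 - 255 = 0
255 - 128 = 127
255 - 0 = 255
255 - 0 = 255
Wildcard: 0.127.255.255


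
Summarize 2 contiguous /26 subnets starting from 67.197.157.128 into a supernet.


Original prefix: /26
Number of subnets: 2 = 2^1
New prefix = 26 - 1 = 25
Supernet: 67.197.157.128/25


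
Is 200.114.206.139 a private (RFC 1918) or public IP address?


RFC 1918 private ranges:
  10.0.0.0/8 (10.0.0.0 - 10.255.255.255)
  172.16.0.0/12 (172.16.0.0 - 172.31.255.255)
  192.168.0.0/16 (192.168.0.0 - 192.168.255.255)
Public (not in any RFC 1918 range)


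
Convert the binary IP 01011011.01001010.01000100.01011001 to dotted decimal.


01011011 = 91
01001010 = 74
01000100 = 68
01011001 = 89
IP: 91.74.68.89


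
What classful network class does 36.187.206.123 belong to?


First octet: 36
Binary: 00100100
0xxxxxxx -> Class A (1-126)
Class A, default mask 255.0.0.0 (/8)


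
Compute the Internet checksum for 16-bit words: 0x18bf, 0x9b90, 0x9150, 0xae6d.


Sum all words (with carry folding):
+ 0x18bf = 0x18bf
+ 0x9b90 = 0xb44f
+ 0x9150 = 0x45a0
+ 0xae6d = 0xf40d
One's complement: ~0xf40d
Checksum = 0x0bf2


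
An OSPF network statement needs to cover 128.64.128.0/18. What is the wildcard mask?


Subnet mask: 255.255.192.0
Wildcard = 255.255.255.255 - subnet mask
255 - 255 = 0
255 - 255 = 0
255 - 192 = 63
255 - 0 = 255
Wildcard: 0.0.63.255


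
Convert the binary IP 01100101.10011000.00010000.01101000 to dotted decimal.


01100101 = 101
10011000 = 152
00010000 = 16
01101000 = 104
IP: 101.152.16.104


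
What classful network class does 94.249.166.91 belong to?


First octet: 94
Binary: 01011110
0xxxxxxx -> Class A (1-126)
Class A, default mask 255.0.0.0 (/8)


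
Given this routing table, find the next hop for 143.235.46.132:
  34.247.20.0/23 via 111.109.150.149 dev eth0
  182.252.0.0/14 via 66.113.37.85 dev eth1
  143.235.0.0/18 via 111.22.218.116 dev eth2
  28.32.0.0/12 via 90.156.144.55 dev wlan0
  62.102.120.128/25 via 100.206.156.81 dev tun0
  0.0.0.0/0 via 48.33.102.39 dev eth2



Longest prefix match for 143.235.46.132:
  /23 34.247.20.0: no
  /14 182.252.0.0: no
  /18 143.235.0.0: MATCH
  /12 28.32.0.0: no
  /25 62.102.120.128: no
  /0 0.0.0.0: MATCH
Selected: next-hop 111.22.218.116 via eth2 (matched /18)


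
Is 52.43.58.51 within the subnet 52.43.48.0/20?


Subnet network: 52.43.48.0
Test IP AND mask: 52.43.48.0
Yes, 52.43.58.51 is in 52.43.48.0/20


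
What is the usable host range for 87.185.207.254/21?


Network: 87.185.200.0
Broadcast: 87.185.207.255
First usable = network + 1
Last usable = broadcast - 1
Range: 87.185.200.1 to 87.185.207.254


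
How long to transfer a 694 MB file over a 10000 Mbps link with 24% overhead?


Effective throughput = 10000 * (1 - 24/100) = 7600 Mbps
File size in Mb = 694 * 8 = 5552 Mb
Time = 5552 / 7600
Time = 0.7305 seconds


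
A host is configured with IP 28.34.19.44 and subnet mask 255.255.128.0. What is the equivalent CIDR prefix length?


Binary: 11111111.11111111.10000000.00000000
Count leading 1s
Prefix: /17


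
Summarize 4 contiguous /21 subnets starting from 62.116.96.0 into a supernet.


Original prefix: /21
Number of subnets: 4 = 2^2
New prefix = 21 - 2 = 19
Supernet: 62.116.96.0/19


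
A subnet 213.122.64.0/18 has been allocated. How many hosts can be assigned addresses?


Host bits = 32 - 18 = 14
Total addresses = 2^14 = 16384
Usable = total - 2 (network and broadcast)
Usable hosts: 16382


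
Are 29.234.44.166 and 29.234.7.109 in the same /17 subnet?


Mask: 255.255.128.0
29.234.44.166 AND mask = 29.234.0.0
29.234.7.109 AND mask = 29.234.0.0
Yes, same subnet (29.234.0.0)


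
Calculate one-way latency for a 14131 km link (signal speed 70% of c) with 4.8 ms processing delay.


Speed = 0.7 * 3e5 km/s = 210000 km/s
Propagation delay = 14131 / 210000 = 0.0673 s = 67.2905 ms
Processing delay = 4.8 ms
Total one-way latency = 72.0905 ms


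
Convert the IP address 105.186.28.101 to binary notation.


105 = 01101001
186 = 10111010
28 = 00011100
101 = 01100101
Binary: 01101001.10111010.00011100.01100101


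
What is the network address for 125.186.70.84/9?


IP:   01111101.10111010.01000110.01010100
Mask: 11111111.10000000.00000000.00000000
AND operation:
Net:  01111101.10000000.00000000.00000000
Network: 125.128.0.0/9


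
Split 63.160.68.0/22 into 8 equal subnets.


New prefix = 22 + 3 = 25
Each subnet has 128 addresses
  63.160.68.0/25
  63.160.68.128/25
  63.160.69.0/25
  63.160.69.128/25
  63.160.70.0/25
  63.160.70.128/25
  63.160.71.0/25
  63.160.71.128/25
Subnets: 63.160.68.0/25, 63.160.68.128/25, 63.160.69.0/25, 63.160.69.128/25, 63.160.70.0/25, 63.160.70.128/25, 63.160.71.0/25, 63.160.71.128/25


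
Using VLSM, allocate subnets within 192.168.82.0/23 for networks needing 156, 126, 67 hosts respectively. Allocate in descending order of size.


156 hosts -> /24 (254 usable): 192.168.82.0/24
126 hosts -> /25 (126 usable): 192.168.83.0/25
67 hosts -> /25 (126 usable): 192.168.83.128/25
Allocation: 192.168.82.0/24 (156 hosts, 254 usable); 192.168.83.0/25 (126 hosts, 126 usable); 192.168.83.128/25 (67 hosts, 126 usable)


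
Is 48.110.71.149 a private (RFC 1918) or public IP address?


RFC 1918 private ranges:
  10.0.0.0/8 (10.0.0.0 - 10.255.255.255)
  172.16.0.0/12 (172.16.0.0 - 172.31.255.255)
  192.168.0.0/16 (192.168.0.0 - 192.168.255.255)
Public (not in any RFC 1918 range)


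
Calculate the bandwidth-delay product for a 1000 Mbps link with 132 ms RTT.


BDP = bandwidth * RTT
= 1000 Mbps * 132 ms
= 1000 * 1e6 * 132 / 1000 bits
= 132000000 bits
= 16500000 bytes
= 16113.2812 KB
BDP = 132000000 bits (16500000 bytes)


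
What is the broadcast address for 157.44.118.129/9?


Network: 157.0.0.0/9
Host bits = 23
Set all host bits to 1:
Broadcast: 157.127.255.255


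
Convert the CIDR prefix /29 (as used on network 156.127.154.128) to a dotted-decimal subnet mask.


/29 means 29 network bits, 3 host bits
Binary: 11111111111111111111111111111000
Mask: 255.255.255.248


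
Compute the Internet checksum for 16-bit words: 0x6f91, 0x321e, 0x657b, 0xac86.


Sum all words (with carry folding):
+ 0x6f91 = 0x6f91
+ 0x321e = 0xa1af
+ 0x657b = 0x072b
+ 0xac86 = 0xb3b1
One's complement: ~0xb3b1
Checksum = 0x4c4e


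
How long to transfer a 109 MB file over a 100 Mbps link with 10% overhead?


Effective throughput = 100 * (1 - 10/100) = 90 Mbps
File size in Mb = 109 * 8 = 872 Mb
Time = 872 / 90
Time = 9.6889 seconds


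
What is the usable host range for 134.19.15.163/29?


Network: 134.19.15.160
Broadcast: 134.19.15.167
First usable = network + 1
Last usable = broadcast - 1
Range: 134.19.15.161 to 134.19.15.166


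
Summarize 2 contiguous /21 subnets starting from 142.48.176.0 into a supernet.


Original prefix: /21
Number of subnets: 2 = 2^1
New prefix = 21 - 1 = 20
Supernet: 142.48.176.0/20


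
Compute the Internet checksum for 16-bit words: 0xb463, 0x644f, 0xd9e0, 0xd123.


Sum all words (with carry folding):
+ 0xb463 = 0xb463
+ 0x644f = 0x18b3
+ 0xd9e0 = 0xf293
+ 0xd123 = 0xc3b7
One's complement: ~0xc3b7
Checksum = 0x3c48


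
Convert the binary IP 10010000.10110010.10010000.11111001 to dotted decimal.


10010000 = 144
10110010 = 178
10010000 = 144
11111001 = 249
IP: 144.178.144.249


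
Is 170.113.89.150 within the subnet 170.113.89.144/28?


Subnet network: 170.113.89.144
Test IP AND mask: 170.113.89.144
Yes, 170.113.89.150 is in 170.113.89.144/28


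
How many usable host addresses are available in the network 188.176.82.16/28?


Host bits = 32 - 28 = 4
Total addresses = 2^4 = 16
Usable = total - 2 (network and broadcast)
Usable hosts: 14


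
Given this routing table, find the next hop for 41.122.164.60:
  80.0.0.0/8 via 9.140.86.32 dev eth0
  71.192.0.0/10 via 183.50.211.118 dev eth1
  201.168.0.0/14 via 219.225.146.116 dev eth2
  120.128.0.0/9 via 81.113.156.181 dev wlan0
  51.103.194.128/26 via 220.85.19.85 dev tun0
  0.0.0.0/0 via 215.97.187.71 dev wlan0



Longest prefix match for 41.122.164.60:
  /8 80.0.0.0: no
  /10 71.192.0.0: no
  /14 201.168.0.0: no
  /9 120.128.0.0: no
  /26 51.103.194.128: no
  /0 0.0.0.0: MATCH
Selected: next-hop 215.97.187.71 via wlan0 (matched /0)


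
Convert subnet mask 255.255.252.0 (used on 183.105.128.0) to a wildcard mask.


Subnet mask: 255.255.252.0
Wildcard = 255.255.255.255 - subnet mask
255 - 255 = 0
255 - 255 = 0
255 - 252 = 3
255 - 0 = 255
Wildcard: 0.0.3.255


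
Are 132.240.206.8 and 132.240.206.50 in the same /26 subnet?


Mask: 255.255.255.192
132.240.206.8 AND mask = 132.240.206.0
132.240.206.50 AND mask = 132.240.206.0
Yes, same subnet (132.240.206.0)


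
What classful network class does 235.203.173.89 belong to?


First octet: 235
Binary: 11101011
1110xxxx -> Class D (224-239)
Class D (multicast), default mask N/A


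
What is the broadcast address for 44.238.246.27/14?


Network: 44.236.0.0/14
Host bits = 18
Set all host bits to 1:
Broadcast: 44.239.255.255


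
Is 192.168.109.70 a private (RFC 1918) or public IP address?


RFC 1918 private ranges:
  10.0.0.0/8 (10.0.0.0 - 10.255.255.255)
  172.16.0.0/12 (172.16.0.0 - 172.31.255.255)
  192.168.0.0/16 (192.168.0.0 - 192.168.255.255)
Private (in 192.168.0.0/16)


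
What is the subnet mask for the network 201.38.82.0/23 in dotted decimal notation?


/23 means 23 network bits, 9 host bits
Binary: 11111111111111111111111000000000
Mask: 255.255.254.0


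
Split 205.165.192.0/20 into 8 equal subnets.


New prefix = 20 + 3 = 23
Each subnet has 512 addresses
  205.165.192.0/23
  205.165.194.0/23
  205.165.196.0/23
  205.165.198.0/23
  205.165.200.0/23
  205.165.202.0/23
  205.165.204.0/23
  205.165.206.0/23
Subnets: 205.165.192.0/23, 205.165.194.0/23, 205.165.196.0/23, 205.165.198.0/23, 205.165.200.0/23, 205.165.202.0/23, 205.165.204.0/23, 205.165.206.0/23


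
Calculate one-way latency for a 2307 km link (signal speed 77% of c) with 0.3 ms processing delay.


Speed = 0.77 * 3e5 km/s = 231000 km/s
Propagation delay = 2307 / 231000 = 0.01 s = 9.987 ms
Processing delay = 0.3 ms
Total one-way latency = 10.287 ms


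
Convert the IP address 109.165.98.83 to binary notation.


109 = 01101101
165 = 10100101
98 = 01100010
83 = 01010011
Binary: 01101101.10100101.01100010.01010011


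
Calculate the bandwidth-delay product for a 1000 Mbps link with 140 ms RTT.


BDP = bandwidth * RTT
= 1000 Mbps * 140 ms
= 1000 * 1e6 * 140 / 1000 bits
= 140000000 bits
= 17500000 bytes
= 17089.8438 KB
BDP = 140000000 bits (17500000 bytes)


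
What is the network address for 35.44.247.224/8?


IP:   00100011.00101100.11110111.11100000
Mask: 11111111.00000000.00000000.00000000
AND operation:
Net:  00100011.00000000.00000000.00000000
Network: 35.0.0.0/8


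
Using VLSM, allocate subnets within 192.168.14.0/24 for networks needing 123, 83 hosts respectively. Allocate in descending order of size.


123 hosts -> /25 (126 usable): 192.168.14.0/25
83 hosts -> /25 (126 usable): 192.168.14.128/25
Allocation: 192.168.14.0/25 (123 hosts, 126 usable); 192.168.14.128/25 (83 hosts, 126 usable)


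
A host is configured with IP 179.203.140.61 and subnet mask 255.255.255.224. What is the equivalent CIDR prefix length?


Binary: 11111111.11111111.11111111.11100000
Count leading 1s
Prefix: /27


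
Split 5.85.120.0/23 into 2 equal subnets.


New prefix = 23 + 1 = 24
Each subnet has 256 addresses
  5.85.120.0/24
  5.85.121.0/24
Subnets: 5.85.120.0/24, 5.85.121.0/24


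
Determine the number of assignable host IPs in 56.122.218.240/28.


Host bits = 32 - 28 = 4
Total addresses = 2^4 = 16
Usable = total - 2 (network and broadcast)
Usable hosts: 14


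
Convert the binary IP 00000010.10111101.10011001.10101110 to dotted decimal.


00000010 = 2
10111101 = 189
10011001 = 153
10101110 = 174
IP: 2.189.153.174


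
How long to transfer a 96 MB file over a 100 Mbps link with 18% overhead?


Effective throughput = 100 * (1 - 18/100) = 82 Mbps
File size in Mb = 96 * 8 = 768 Mb
Time = 768 / 82
Time = 9.3659 seconds


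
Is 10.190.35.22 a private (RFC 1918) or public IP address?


RFC 1918 private ranges:
  10.0.0.0/8 (10.0.0.0 - 10.255.255.255)
  172.16.0.0/12 (172.16.0.0 - 172.31.255.255)
  192.168.0.0/16 (192.168.0.0 - 192.168.255.255)
Private (in 10.0.0.0/8)


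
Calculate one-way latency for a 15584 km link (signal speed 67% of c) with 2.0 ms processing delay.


Speed = 0.67 * 3e5 km/s = 201000 km/s
Propagation delay = 15584 / 201000 = 0.0775 s = 77.5323 ms
Processing delay = 2.0 ms
Total one-way latency = 79.5323 ms


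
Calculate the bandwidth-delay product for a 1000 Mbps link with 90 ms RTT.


BDP = bandwidth * RTT
= 1000 Mbps * 90 ms
= 1000 * 1e6 * 90 / 1000 bits
= 90000000 bits
= 11250000 bytes
= 10986.3281 KB
BDP = 90000000 bits (11250000 bytes)


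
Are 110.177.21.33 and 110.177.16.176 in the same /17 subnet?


Mask: 255.255.128.0
110.177.21.33 AND mask = 110.177.0.0
110.177.16.176 AND mask = 110.177.0.0
Yes, same subnet (110.177.0.0)


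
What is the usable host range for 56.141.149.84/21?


Network: 56.141.144.0
Broadcast: 56.141.151.255
First usable = network + 1
Last usable = broadcast - 1
Range: 56.141.144.1 to 56.141.151.254


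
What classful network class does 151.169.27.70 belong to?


First octet: 151
Binary: 10010111
10xxxxxx -> Class B (128-191)
Class B, default mask 255.255.0.0 (/16)


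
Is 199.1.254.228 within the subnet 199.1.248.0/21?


Subnet network: 199.1.248.0
Test IP AND mask: 199.1.248.0
Yes, 199.1.254.228 is in 199.1.248.0/21


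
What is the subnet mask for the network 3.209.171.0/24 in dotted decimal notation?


/24 means 24 network bits, 8 host bits
Binary: 11111111111111111111111100000000
Mask: 255.255.255.0


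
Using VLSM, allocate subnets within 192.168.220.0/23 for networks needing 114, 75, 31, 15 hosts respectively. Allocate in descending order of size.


114 hosts -> /25 (126 usable): 192.168.220.0/25
75 hosts -> /25 (126 usable): 192.168.220.128/25
31 hosts -> /26 (62 usable): 192.168.221.0/26
15 hosts -> /27 (30 usable): 192.168.221.64/27
Allocation: 192.168.220.0/25 (114 hosts, 126 usable); 192.168.220.128/25 (75 hosts, 126 usable); 192.168.221.0/26 (31 hosts, 62 usable); 192.168.221.64/27 (15 hosts, 30 usable)


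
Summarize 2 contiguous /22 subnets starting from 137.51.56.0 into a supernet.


Original prefix: /22
Number of subnets: 2 = 2^1
New prefix = 22 - 1 = 21
Supernet: 137.51.56.0/21


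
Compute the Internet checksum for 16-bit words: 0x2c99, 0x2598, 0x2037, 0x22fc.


Sum all words (with carry folding):
+ 0x2c99 = 0x2c99
+ 0x2598 = 0x5231
+ 0x2037 = 0x7268
+ 0x22fc = 0x9564
One's complement: ~0x9564
Checksum = 0x6a9b


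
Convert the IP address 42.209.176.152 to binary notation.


42 = 00101010
209 = 11010001
176 = 10110000
152 = 10011000
Binary: 00101010.11010001.10110000.10011000


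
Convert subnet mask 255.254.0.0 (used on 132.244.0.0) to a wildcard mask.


Subnet mask: 255.254.0.0
Wildcard = 255.255.255.255 - subnet mask
255 - 255 = 0
255 - 254 = 1
255 - 0 = 255
255 - 0 = 255
Wildcard: 0.1.255.255


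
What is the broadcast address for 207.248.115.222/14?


Network: 207.248.0.0/14
Host bits = 18
Set all host bits to 1:
Broadcast: 207.251.255.255


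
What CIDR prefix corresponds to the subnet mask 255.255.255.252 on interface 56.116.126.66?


Binary: 11111111.11111111.11111111.11111100
Count leading 1s
Prefix: /30


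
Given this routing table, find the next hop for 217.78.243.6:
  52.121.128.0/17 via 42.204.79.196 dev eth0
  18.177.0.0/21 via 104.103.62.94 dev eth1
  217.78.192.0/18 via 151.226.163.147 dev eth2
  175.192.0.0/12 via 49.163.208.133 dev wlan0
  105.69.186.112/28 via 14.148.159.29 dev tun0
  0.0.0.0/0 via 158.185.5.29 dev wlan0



Longest prefix match for 217.78.243.6:
  /17 52.121.128.0: no
  /21 18.177.0.0: no
  /18 217.78.192.0: MATCH
  /12 175.192.0.0: no
  /28 105.69.186.112: no
  /0 0.0.0.0: MATCH
Selected: next-hop 151.226.163.147 via eth2 (matched /18)


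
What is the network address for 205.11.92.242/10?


IP:   11001101.00001011.01011100.11110010
Mask: 11111111.11000000.00000000.00000000
AND operation:
Net:  11001101.00000000.00000000.00000000
Network: 205.0.0.0/10


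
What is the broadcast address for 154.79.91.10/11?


Network: 154.64.0.0/11
Host bits = 21
Set all host bits to 1:
Broadcast: 154.95.255.255


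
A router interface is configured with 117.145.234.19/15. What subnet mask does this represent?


/15 means 15 network bits, 17 host bits
Binary: 11111111111111100000000000000000
Mask: 255.254.0.0


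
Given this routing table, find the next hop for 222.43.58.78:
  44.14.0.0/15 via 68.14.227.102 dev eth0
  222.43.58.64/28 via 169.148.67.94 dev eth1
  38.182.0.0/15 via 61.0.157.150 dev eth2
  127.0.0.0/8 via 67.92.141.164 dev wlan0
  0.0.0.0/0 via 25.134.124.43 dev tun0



Longest prefix match for 222.43.58.78:
  /15 44.14.0.0: no
  /28 222.43.58.64: MATCH
  /15 38.182.0.0: no
  /8 127.0.0.0: no
  /0 0.0.0.0: MATCH
Selected: next-hop 169.148.67.94 via eth1 (matched /28)


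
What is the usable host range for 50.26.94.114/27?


Network: 50.26.94.96
Broadcast: 50.26.94.127
First usable = network + 1
Last usable = broadcast - 1
Range: 50.26.94.97 to 50.26.94.126


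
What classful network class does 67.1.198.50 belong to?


First octet: 67
Binary: 01000011
0xxxxxxx -> Class A (1-126)
Class A, default mask 255.0.0.0 (/8)


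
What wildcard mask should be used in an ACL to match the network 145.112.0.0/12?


Subnet mask: 255.240.0.0
Wildcard = 255.255.255.255 - subnet mask
255 - 255 = 0
255 - 240 = 15
255 - 0 = 255
255 - 0 = 255
Wildcard: 0.15.255.255


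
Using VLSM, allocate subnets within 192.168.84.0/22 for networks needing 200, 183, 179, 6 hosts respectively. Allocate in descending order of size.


200 hosts -> /24 (254 usable): 192.168.84.0/24
183 hosts -> /24 (254 usable): 192.168.85.0/24
179 hosts -> /24 (254 usable): 192.168.86.0/24
6 hosts -> /29 (6 usable): 192.168.87.0/29
Allocation: 192.168.84.0/24 (200 hosts, 254 usable); 192.168.85.0/24 (183 hosts, 254 usable); 192.168.86.0/24 (179 hosts, 254 usable); 192.168.87.0/29 (6 hosts, 6 usable)


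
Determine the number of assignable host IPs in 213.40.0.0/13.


Host bits = 32 - 13 = 19
Total addresses = 2^19 = 524288
Usable = total - 2 (network and broadcast)
Usable hosts: 524286


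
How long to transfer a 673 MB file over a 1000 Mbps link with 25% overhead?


Effective throughput = 1000 * (1 - 25/100) = 750 Mbps
File size in Mb = 673 * 8 = 5384 Mb
Time = 5384 / 750
Time = 7.1787 seconds


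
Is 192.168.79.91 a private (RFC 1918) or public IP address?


RFC 1918 private ranges:
  10.0.0.0/8 (10.0.0.0 - 10.255.255.255)
  172.16.0.0/12 (172.16.0.0 - 172.31.255.255)
  192.168.0.0/16 (192.168.0.0 - 192.168.255.255)
Private (in 192.168.0.0/16)


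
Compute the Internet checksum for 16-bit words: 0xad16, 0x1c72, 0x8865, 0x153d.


Sum all words (with carry folding):
+ 0xad16 = 0xad16
+ 0x1c72 = 0xc988
+ 0x8865 = 0x51ee
+ 0x153d = 0x672b
One's complement: ~0x672b
Checksum = 0x98d4


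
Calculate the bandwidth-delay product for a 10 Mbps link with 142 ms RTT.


BDP = bandwidth * RTT
= 10 Mbps * 142 ms
= 10 * 1e6 * 142 / 1000 bits
= 1420000 bits
= 177500 bytes
= 173.3398 KB
BDP = 1420000 bits (177500 bytes)


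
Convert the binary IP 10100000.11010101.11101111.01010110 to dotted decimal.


10100000 = 160
11010101 = 213
11101111 = 239
01010110 = 86
IP: 160.213.239.86


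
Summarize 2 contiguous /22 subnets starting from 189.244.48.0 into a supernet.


Original prefix: /22
Number of subnets: 2 = 2^1
New prefix = 22 - 1 = 21
Supernet: 189.244.48.0/21


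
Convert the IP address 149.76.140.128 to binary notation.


149 = 10010101
76 = 01001100
140 = 10001100
128 = 10000000
Binary: 10010101.01001100.10001100.10000000


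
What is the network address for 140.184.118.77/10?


IP:   10001100.10111000.01110110.01001101
Mask: 11111111.11000000.00000000.00000000
AND operation:
Net:  10001100.10000000.00000000.00000000
Network: 140.128.0.0/10


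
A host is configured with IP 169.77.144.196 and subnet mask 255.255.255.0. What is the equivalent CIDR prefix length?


Binary: 11111111.11111111.11111111.00000000
Count leading 1s
Prefix: /24


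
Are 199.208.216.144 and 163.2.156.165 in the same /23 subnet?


Mask: 255.255.254.0
199.208.216.144 AND mask = 199.208.216.0
163.2.156.165 AND mask = 163.2.156.0
No, different subnets (199.208.216.0 vs 163.2.156.0)


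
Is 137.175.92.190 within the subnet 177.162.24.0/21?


Subnet network: 177.162.24.0
Test IP AND mask: 137.175.88.0
No, 137.175.92.190 is not in 177.162.24.0/21


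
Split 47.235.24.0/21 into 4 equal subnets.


New prefix = 21 + 2 = 23
Each subnet has 512 addresses
  47.235.24.0/23
  47.235.26.0/23
  47.235.28.0/23
  47.235.30.0/23
Subnets: 47.235.24.0/23, 47.235.26.0/23, 47.235.28.0/23, 47.235.30.0/23


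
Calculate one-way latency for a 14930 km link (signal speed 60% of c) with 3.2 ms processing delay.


Speed = 0.6 * 3e5 km/s = 180000 km/s
Propagation delay = 14930 / 180000 = 0.0829 s = 82.9444 ms
Processing delay = 3.2 ms
Total one-way latency = 86.1444 ms


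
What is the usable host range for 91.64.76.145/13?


Network: 91.64.0.0
Broadcast: 91.71.255.255
First usable = network + 1
Last usable = broadcast - 1
Range: 91.64.0.1 to 91.71.255.254


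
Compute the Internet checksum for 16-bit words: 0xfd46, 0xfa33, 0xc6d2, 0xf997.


Sum all words (with carry folding):
+ 0xfd46 = 0xfd46
+ 0xfa33 = 0xf77a
+ 0xc6d2 = 0xbe4d
+ 0xf997 = 0xb7e5
One's complement: ~0xb7e5
Checksum = 0x481a


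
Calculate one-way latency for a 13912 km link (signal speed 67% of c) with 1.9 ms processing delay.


Speed = 0.67 * 3e5 km/s = 201000 km/s
Propagation delay = 13912 / 201000 = 0.0692 s = 69.2139 ms
Processing delay = 1.9 ms
Total one-way latency = 71.1139 ms


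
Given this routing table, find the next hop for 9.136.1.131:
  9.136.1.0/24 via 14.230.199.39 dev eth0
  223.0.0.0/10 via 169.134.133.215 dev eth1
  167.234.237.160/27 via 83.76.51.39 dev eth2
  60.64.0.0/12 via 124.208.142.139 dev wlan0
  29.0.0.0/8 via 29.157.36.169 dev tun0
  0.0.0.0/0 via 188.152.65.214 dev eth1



Longest prefix match for 9.136.1.131:
  /24 9.136.1.0: MATCH
  /10 223.0.0.0: no
  /27 167.234.237.160: no
  /12 60.64.0.0: no
  /8 29.0.0.0: no
  /0 0.0.0.0: MATCH
Selected: next-hop 14.230.199.39 via eth0 (matched /24)


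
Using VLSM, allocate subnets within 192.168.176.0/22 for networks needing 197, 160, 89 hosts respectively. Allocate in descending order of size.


197 hosts -> /24 (254 usable): 192.168.176.0/24
160 hosts -> /24 (254 usable): 192.168.177.0/24
89 hosts -> /25 (126 usable): 192.168.178.0/25
Allocation: 192.168.176.0/24 (197 hosts, 254 usable); 192.168.177.0/24 (160 hosts, 254 usable); 192.168.178.0/25 (89 hosts, 126 usable)


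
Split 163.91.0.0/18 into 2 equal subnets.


New prefix = 18 + 1 = 19
Each subnet has 8192 addresses
  163.91.0.0/19
  163.91.32.0/19
Subnets: 163.91.0.0/19, 163.91.32.0/19


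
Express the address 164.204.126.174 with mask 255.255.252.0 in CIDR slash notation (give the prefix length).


Binary: 11111111.11111111.11111100.00000000
Count leading 1s
Prefix: /22


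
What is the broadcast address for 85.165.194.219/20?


Network: 85.165.192.0/20
Host bits = 12
Set all host bits to 1:
Broadcast: 85.165.207.255


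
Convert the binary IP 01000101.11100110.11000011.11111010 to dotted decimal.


01000101 = 69
11100110 = 230
11000011 = 195
11111010 = 250
IP: 69.230.195.250


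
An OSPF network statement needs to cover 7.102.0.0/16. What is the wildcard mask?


Subnet mask: 255.255.0.0
Wildcard = 255.255.255.255 - subnet mask
255 - 255 = 0
255 - 255 = 0
255 - 0 = 255
255 - 0 = 255
Wildcard: 0.0.255.255


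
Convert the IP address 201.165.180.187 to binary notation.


201 = 11001001
165 = 10100101
180 = 10110100
187 = 10111011
Binary: 11001001.10100101.10110100.10111011


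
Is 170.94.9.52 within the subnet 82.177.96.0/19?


Subnet network: 82.177.96.0
Test IP AND mask: 170.94.0.0
No, 170.94.9.52 is not in 82.177.96.0/19


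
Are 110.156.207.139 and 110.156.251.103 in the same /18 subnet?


Mask: 255.255.192.0
110.156.207.139 AND mask = 110.156.192.0
110.156.251.103 AND mask = 110.156.192.0
Yes, same subnet (110.156.192.0)


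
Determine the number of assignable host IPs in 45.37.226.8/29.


Host bits = 32 - 29 = 3
Total addresses = 2^3 = 8
Usable = total - 2 (network and broadcast)
Usable hosts: 6


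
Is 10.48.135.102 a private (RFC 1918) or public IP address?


RFC 1918 private ranges:
  10.0.0.0/8 (10.0.0.0 - 10.255.255.255)
  172.16.0.0/12 (172.16.0.0 - 172.31.255.255)
  192.168.0.0/16 (192.168.0.0 - 192.168.255.255)
Private (in 10.0.0.0/8)


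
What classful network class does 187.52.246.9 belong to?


First octet: 187
Binary: 10111011
10xxxxxx -> Class B (128-191)
Class B, default mask 255.255.0.0 (/16)


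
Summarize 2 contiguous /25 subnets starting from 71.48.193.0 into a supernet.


Original prefix: /25
Number of subnets: 2 = 2^1
New prefix = 25 - 1 = 24
Supernet: 71.48.193.0/24


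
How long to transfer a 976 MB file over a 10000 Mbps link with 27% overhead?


Effective throughput = 10000 * (1 - 27/100) = 7300 Mbps
File size in Mb = 976 * 8 = 7808 Mb
Time = 7808 / 7300
Time = 1.0696 seconds


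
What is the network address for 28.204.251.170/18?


IP:   00011100.11001100.11111011.10101010
Mask: 11111111.11111111.11000000.00000000
AND operation:
Net:  00011100.11001100.11000000.00000000
Network: 28.204.192.0/18


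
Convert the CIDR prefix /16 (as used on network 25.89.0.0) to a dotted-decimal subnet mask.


/16 means 16 network bits, 16 host bits
Binary: 11111111111111110000000000000000
Mask: 255.255.0.0


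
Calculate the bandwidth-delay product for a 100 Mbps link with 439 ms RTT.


BDP = bandwidth * RTT
= 100 Mbps * 439 ms
= 100 * 1e6 * 439 / 1000 bits
= 43900000 bits
= 5487500 bytes
= 5358.8867 KB
BDP = 43900000 bits (5487500 bytes)


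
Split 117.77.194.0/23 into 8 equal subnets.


New prefix = 23 + 3 = 26
Each subnet has 64 addresses
  117.77.194.0/26
  117.77.194.64/26
  117.77.194.128/26
  117.77.194.192/26
  117.77.195.0/26
  117.77.195.64/26
  117.77.195.128/26
  117.77.195.192/26
Subnets: 117.77.194.0/26, 117.77.194.64/26, 117.77.194.128/26, 117.77.194.192/26, 117.77.195.0/26, 117.77.195.64/26, 117.77.195.128/26, 117.77.195.192/26


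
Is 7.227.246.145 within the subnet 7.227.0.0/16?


Subnet network: 7.227.0.0
Test IP AND mask: 7.227.0.0
Yes, 7.227.246.145 is in 7.227.0.0/16


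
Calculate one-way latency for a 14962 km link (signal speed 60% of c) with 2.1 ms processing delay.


Speed = 0.6 * 3e5 km/s = 180000 km/s
Propagation delay = 14962 / 180000 = 0.0831 s = 83.1222 ms
Processing delay = 2.1 ms
Total one-way latency = 85.2222 ms


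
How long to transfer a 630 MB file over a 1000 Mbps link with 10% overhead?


Effective throughput = 1000 * (1 - 10/100) = 900 Mbps
File size in Mb = 630 * 8 = 5040 Mb
Time = 5040 / 900
Time = 5.6 seconds


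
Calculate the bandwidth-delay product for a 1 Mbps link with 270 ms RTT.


BDP = bandwidth * RTT
= 1 Mbps * 270 ms
= 1 * 1e6 * 270 / 1000 bits
= 270000 bits
= 33750 bytes
= 32.959 KB
BDP = 270000 bits (33750 bytes)


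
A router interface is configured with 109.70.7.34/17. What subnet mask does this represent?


/17 means 17 network bits, 15 host bits
Binary: 11111111111111111000000000000000
Mask: 255.255.128.0


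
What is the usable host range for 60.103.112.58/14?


Network: 60.100.0.0
Broadcast: 60.103.255.255
First usable = network + 1
Last usable = broadcast - 1
Range: 60.100.0.1 to 60.103.255.254


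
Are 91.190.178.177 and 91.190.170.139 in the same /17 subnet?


Mask: 255.255.128.0
91.190.178.177 AND mask = 91.190.128.0
91.190.170.139 AND mask = 91.190.128.0
Yes, same subnet (91.190.128.0)


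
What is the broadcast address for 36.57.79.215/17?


Network: 36.57.0.0/17
Host bits = 15
Set all host bits to 1:
Broadcast: 36.57.127.255


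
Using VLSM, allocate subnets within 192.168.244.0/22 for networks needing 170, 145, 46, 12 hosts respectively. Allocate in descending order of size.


170 hosts -> /24 (254 usable): 192.168.244.0/24
145 hosts -> /24 (254 usable): 192.168.245.0/24
46 hosts -> /26 (62 usable): 192.168.246.0/26
12 hosts -> /28 (14 usable): 192.168.246.64/28
Allocation: 192.168.244.0/24 (170 hosts, 254 usable); 192.168.245.0/24 (145 hosts, 254 usable); 192.168.246.0/26 (46 hosts, 62 usable); 192.168.246.64/28 (12 hosts, 14 usable)


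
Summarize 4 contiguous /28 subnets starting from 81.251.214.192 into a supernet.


Original prefix: /28
Number of subnets: 4 = 2^2
New prefix = 28 - 2 = 26
Supernet: 81.251.214.192/26


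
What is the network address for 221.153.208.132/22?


IP:   11011101.10011001.11010000.10000100
Mask: 11111111.11111111.11111100.00000000
AND operation:
Net:  11011101.10011001.11010000.00000000
Network: 221.153.208.0/22


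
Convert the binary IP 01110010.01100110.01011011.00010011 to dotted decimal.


01110010 = 114
01100110 = 102
01011011 = 91
00010011 = 19
IP: 114.102.91.19


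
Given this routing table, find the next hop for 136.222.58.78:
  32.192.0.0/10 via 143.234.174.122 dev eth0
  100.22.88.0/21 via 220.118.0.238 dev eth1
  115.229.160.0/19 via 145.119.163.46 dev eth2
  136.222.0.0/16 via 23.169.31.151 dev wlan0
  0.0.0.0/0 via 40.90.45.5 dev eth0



Longest prefix match for 136.222.58.78:
  /10 32.192.0.0: no
  /21 100.22.88.0: no
  /19 115.229.160.0: no
  /16 136.222.0.0: MATCH
  /0 0.0.0.0: MATCH
Selected: next-hop 23.169.31.151 via wlan0 (matched /16)


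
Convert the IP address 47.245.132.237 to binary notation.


47 = 00101111
245 = 11110101
132 = 10000100
237 = 11101101
Binary: 00101111.11110101.10000100.11101101


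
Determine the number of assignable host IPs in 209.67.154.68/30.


Host bits = 32 - 30 = 2
Total addresses = 2^2 = 4
Usable = total - 2 (network and broadcast)
Usable hosts: 2


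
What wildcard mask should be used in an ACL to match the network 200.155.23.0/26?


Subnet mask: 255.255.255.192
Wildcard = 255.255.255.255 - subnet mask
255 - 255 = 0
255 - 255 = 0
255 - 255 = 0
255 - 192 = 63
Wildcard: 0.0.0.63


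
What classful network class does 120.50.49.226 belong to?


First octet: 120
Binary: 01111000
0xxxxxxx -> Class A (1-126)
Class A, default mask 255.0.0.0 (/8)


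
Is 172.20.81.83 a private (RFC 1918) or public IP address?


RFC 1918 private ranges:
  10.0.0.0/8 (10.0.0.0 - 10.255.255.255)
  172.16.0.0/12 (172.16.0.0 - 172.31.255.255)
  192.168.0.0/16 (192.168.0.0 - 192.168.255.255)
Private (in 172.16.0.0/12)


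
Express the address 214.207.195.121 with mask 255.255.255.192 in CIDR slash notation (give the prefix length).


Binary: 11111111.11111111.11111111.11000000
Count leading 1s
Prefix: /26


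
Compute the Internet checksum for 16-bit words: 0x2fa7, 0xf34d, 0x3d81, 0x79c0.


Sum all words (with carry folding):
+ 0x2fa7 = 0x2fa7
+ 0xf34d = 0x22f5
+ 0x3d81 = 0x6076
+ 0x79c0 = 0xda36
One's complement: ~0xda36
Checksum = 0x25c9


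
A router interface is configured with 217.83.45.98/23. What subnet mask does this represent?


/23 means 23 network bits, 9 host bits
Binary: 11111111111111111111111000000000
Mask: 255.255.254.0


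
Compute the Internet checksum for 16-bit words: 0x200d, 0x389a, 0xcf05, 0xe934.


Sum all words (with carry folding):
+ 0x200d = 0x200d
+ 0x389a = 0x58a7
+ 0xcf05 = 0x27ad
+ 0xe934 = 0x10e2
One's complement: ~0x10e2
Checksum = 0xef1d
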